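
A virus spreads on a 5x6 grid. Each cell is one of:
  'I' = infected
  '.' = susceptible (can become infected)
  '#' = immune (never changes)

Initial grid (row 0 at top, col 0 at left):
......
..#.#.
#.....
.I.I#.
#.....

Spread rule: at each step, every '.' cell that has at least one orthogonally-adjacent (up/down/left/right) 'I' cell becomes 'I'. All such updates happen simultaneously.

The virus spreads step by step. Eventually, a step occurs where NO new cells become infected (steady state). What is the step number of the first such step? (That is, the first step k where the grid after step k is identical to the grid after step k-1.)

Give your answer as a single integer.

Step 0 (initial): 2 infected
Step 1: +6 new -> 8 infected
Step 2: +6 new -> 14 infected
Step 3: +5 new -> 19 infected
Step 4: +5 new -> 24 infected
Step 5: +1 new -> 25 infected
Step 6: +0 new -> 25 infected

Answer: 6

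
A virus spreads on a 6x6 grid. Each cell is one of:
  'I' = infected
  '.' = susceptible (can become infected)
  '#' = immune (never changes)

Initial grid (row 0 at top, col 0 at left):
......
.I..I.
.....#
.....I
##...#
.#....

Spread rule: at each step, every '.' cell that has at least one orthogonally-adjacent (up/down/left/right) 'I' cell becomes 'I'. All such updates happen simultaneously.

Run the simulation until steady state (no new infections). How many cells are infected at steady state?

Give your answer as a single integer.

Step 0 (initial): 3 infected
Step 1: +9 new -> 12 infected
Step 2: +10 new -> 22 infected
Step 3: +4 new -> 26 infected
Step 4: +3 new -> 29 infected
Step 5: +1 new -> 30 infected
Step 6: +0 new -> 30 infected

Answer: 30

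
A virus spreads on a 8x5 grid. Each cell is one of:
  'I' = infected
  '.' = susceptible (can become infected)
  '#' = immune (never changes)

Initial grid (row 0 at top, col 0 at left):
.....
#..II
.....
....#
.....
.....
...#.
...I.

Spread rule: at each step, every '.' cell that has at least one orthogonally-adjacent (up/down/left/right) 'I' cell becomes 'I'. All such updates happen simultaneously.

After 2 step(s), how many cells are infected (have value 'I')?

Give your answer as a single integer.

Step 0 (initial): 3 infected
Step 1: +7 new -> 10 infected
Step 2: +7 new -> 17 infected

Answer: 17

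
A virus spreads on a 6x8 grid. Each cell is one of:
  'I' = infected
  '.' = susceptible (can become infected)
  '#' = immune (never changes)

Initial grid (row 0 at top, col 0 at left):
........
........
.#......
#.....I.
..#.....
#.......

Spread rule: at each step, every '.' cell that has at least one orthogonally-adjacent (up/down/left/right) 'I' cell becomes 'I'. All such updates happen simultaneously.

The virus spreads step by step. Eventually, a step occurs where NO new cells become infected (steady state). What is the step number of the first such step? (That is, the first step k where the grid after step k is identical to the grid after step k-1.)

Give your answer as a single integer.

Step 0 (initial): 1 infected
Step 1: +4 new -> 5 infected
Step 2: +7 new -> 12 infected
Step 3: +8 new -> 20 infected
Step 4: +7 new -> 27 infected
Step 5: +5 new -> 32 infected
Step 6: +4 new -> 36 infected
Step 7: +4 new -> 40 infected
Step 8: +2 new -> 42 infected
Step 9: +2 new -> 44 infected
Step 10: +0 new -> 44 infected

Answer: 10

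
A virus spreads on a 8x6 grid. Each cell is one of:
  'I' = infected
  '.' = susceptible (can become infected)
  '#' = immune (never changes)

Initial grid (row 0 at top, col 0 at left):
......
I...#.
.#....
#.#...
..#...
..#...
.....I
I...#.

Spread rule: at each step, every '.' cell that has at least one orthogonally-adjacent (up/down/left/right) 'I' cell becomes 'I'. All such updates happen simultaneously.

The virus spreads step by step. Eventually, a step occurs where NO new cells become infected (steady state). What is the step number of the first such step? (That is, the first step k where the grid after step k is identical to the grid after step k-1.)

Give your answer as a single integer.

Answer: 7

Derivation:
Step 0 (initial): 3 infected
Step 1: +8 new -> 11 infected
Step 2: +8 new -> 19 infected
Step 3: +10 new -> 29 infected
Step 4: +6 new -> 35 infected
Step 5: +5 new -> 40 infected
Step 6: +1 new -> 41 infected
Step 7: +0 new -> 41 infected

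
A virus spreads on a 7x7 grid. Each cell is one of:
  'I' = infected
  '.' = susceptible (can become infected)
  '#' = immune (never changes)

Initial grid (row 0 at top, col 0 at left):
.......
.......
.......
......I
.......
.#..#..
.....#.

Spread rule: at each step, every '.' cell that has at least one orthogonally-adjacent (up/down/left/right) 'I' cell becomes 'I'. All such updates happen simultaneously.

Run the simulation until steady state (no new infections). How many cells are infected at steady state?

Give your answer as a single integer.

Step 0 (initial): 1 infected
Step 1: +3 new -> 4 infected
Step 2: +5 new -> 9 infected
Step 3: +7 new -> 16 infected
Step 4: +5 new -> 21 infected
Step 5: +6 new -> 27 infected
Step 6: +7 new -> 34 infected
Step 7: +6 new -> 40 infected
Step 8: +4 new -> 44 infected
Step 9: +2 new -> 46 infected
Step 10: +0 new -> 46 infected

Answer: 46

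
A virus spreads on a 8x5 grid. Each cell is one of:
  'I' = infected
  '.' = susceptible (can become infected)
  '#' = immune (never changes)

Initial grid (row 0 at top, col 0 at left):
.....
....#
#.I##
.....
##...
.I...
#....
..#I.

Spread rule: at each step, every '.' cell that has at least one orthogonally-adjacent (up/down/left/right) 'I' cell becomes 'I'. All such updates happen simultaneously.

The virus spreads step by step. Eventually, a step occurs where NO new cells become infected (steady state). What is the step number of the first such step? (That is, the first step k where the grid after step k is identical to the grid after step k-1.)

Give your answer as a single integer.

Step 0 (initial): 3 infected
Step 1: +8 new -> 11 infected
Step 2: +10 new -> 21 infected
Step 3: +8 new -> 29 infected
Step 4: +3 new -> 32 infected
Step 5: +0 new -> 32 infected

Answer: 5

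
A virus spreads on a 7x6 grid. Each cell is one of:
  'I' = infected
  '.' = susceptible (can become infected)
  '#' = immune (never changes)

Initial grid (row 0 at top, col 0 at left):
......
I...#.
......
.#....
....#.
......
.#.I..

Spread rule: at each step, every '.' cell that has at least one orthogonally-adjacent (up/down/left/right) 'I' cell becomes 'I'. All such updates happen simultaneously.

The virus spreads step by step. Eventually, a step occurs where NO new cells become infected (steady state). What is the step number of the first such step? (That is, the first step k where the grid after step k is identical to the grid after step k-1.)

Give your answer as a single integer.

Step 0 (initial): 2 infected
Step 1: +6 new -> 8 infected
Step 2: +8 new -> 16 infected
Step 3: +8 new -> 24 infected
Step 4: +7 new -> 31 infected
Step 5: +4 new -> 35 infected
Step 6: +2 new -> 37 infected
Step 7: +1 new -> 38 infected
Step 8: +0 new -> 38 infected

Answer: 8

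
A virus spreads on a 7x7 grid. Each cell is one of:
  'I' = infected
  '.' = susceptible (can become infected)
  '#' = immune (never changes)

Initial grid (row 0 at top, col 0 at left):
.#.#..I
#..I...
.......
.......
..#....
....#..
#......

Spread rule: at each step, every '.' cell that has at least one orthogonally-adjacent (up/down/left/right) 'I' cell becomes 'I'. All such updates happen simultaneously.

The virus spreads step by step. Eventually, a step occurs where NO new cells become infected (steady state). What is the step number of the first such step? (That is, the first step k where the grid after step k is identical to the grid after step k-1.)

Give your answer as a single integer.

Step 0 (initial): 2 infected
Step 1: +5 new -> 7 infected
Step 2: +8 new -> 15 infected
Step 3: +6 new -> 21 infected
Step 4: +6 new -> 27 infected
Step 5: +6 new -> 33 infected
Step 6: +6 new -> 39 infected
Step 7: +3 new -> 42 infected
Step 8: +0 new -> 42 infected

Answer: 8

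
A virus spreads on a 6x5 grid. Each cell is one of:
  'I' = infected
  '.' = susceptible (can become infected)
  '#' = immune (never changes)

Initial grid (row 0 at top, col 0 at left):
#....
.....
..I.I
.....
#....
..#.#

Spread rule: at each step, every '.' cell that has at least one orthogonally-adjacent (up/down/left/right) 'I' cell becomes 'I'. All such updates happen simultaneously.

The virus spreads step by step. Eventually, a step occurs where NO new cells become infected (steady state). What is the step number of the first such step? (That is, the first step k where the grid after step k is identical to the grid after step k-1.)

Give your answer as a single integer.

Answer: 6

Derivation:
Step 0 (initial): 2 infected
Step 1: +6 new -> 8 infected
Step 2: +9 new -> 17 infected
Step 3: +6 new -> 23 infected
Step 4: +2 new -> 25 infected
Step 5: +1 new -> 26 infected
Step 6: +0 new -> 26 infected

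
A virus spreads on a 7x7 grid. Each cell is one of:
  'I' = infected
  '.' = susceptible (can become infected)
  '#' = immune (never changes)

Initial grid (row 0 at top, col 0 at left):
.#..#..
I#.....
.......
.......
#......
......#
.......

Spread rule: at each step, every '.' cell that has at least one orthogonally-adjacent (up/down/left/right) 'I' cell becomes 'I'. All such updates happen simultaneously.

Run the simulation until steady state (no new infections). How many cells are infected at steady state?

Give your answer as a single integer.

Answer: 44

Derivation:
Step 0 (initial): 1 infected
Step 1: +2 new -> 3 infected
Step 2: +2 new -> 5 infected
Step 3: +2 new -> 7 infected
Step 4: +4 new -> 11 infected
Step 5: +6 new -> 17 infected
Step 6: +8 new -> 25 infected
Step 7: +7 new -> 32 infected
Step 8: +6 new -> 38 infected
Step 9: +4 new -> 42 infected
Step 10: +1 new -> 43 infected
Step 11: +1 new -> 44 infected
Step 12: +0 new -> 44 infected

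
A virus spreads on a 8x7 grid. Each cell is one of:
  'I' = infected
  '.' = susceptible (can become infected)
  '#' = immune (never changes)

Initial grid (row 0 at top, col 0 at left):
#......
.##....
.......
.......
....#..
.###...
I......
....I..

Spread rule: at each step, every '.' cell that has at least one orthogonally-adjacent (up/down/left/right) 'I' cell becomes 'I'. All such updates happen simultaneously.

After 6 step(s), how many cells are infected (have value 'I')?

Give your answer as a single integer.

Step 0 (initial): 2 infected
Step 1: +6 new -> 8 infected
Step 2: +8 new -> 16 infected
Step 3: +4 new -> 20 infected
Step 4: +5 new -> 25 infected
Step 5: +6 new -> 31 infected
Step 6: +5 new -> 36 infected

Answer: 36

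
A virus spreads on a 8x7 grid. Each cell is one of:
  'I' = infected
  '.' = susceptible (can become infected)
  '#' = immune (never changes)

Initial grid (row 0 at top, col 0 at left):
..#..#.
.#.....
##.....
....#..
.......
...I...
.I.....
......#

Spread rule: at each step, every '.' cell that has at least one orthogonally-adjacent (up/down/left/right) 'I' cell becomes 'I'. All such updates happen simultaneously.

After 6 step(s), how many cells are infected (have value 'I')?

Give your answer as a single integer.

Answer: 44

Derivation:
Step 0 (initial): 2 infected
Step 1: +8 new -> 10 infected
Step 2: +10 new -> 20 infected
Step 3: +8 new -> 28 infected
Step 4: +8 new -> 36 infected
Step 5: +5 new -> 41 infected
Step 6: +3 new -> 44 infected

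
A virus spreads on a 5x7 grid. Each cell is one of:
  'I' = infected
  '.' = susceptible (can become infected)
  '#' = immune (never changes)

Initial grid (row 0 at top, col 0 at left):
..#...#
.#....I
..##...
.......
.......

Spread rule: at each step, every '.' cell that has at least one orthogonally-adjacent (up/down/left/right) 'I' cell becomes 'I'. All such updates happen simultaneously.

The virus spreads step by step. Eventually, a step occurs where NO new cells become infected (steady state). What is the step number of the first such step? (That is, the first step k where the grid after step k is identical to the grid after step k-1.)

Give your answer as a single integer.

Step 0 (initial): 1 infected
Step 1: +2 new -> 3 infected
Step 2: +4 new -> 7 infected
Step 3: +5 new -> 12 infected
Step 4: +4 new -> 16 infected
Step 5: +2 new -> 18 infected
Step 6: +2 new -> 20 infected
Step 7: +2 new -> 22 infected
Step 8: +3 new -> 25 infected
Step 9: +2 new -> 27 infected
Step 10: +1 new -> 28 infected
Step 11: +1 new -> 29 infected
Step 12: +1 new -> 30 infected
Step 13: +0 new -> 30 infected

Answer: 13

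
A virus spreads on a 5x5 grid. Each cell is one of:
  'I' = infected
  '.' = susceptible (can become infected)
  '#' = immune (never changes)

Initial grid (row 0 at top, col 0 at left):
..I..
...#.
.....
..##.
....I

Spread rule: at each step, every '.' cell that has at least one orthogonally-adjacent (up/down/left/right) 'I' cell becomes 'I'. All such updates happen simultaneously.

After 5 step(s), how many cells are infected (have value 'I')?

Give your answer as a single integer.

Answer: 22

Derivation:
Step 0 (initial): 2 infected
Step 1: +5 new -> 7 infected
Step 2: +6 new -> 13 infected
Step 3: +5 new -> 18 infected
Step 4: +3 new -> 21 infected
Step 5: +1 new -> 22 infected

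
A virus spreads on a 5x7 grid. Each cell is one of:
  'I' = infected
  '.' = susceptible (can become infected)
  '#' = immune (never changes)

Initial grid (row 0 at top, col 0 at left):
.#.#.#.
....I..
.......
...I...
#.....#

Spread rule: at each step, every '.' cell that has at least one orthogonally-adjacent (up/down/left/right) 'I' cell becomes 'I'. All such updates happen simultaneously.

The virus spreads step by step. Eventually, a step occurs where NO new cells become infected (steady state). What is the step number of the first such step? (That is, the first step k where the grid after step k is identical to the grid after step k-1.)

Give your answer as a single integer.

Step 0 (initial): 2 infected
Step 1: +8 new -> 10 infected
Step 2: +8 new -> 18 infected
Step 3: +9 new -> 27 infected
Step 4: +2 new -> 29 infected
Step 5: +1 new -> 30 infected
Step 6: +0 new -> 30 infected

Answer: 6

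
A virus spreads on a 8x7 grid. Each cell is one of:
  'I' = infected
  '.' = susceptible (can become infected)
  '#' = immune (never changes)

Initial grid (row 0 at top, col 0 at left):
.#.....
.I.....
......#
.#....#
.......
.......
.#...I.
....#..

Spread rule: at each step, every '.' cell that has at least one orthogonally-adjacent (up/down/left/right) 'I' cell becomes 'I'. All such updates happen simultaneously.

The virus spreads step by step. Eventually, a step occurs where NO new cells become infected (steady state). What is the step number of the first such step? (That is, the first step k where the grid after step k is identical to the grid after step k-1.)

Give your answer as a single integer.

Step 0 (initial): 2 infected
Step 1: +7 new -> 9 infected
Step 2: +10 new -> 19 infected
Step 3: +11 new -> 30 infected
Step 4: +11 new -> 41 infected
Step 5: +6 new -> 47 infected
Step 6: +3 new -> 50 infected
Step 7: +0 new -> 50 infected

Answer: 7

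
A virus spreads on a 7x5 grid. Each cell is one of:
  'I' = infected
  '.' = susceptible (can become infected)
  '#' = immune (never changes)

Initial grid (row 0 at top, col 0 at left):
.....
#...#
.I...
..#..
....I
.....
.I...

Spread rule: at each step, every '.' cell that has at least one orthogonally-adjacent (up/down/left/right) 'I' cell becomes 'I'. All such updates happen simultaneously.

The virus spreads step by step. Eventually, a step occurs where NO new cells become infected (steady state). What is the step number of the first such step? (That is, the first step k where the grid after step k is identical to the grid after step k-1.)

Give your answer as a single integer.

Answer: 6

Derivation:
Step 0 (initial): 3 infected
Step 1: +10 new -> 13 infected
Step 2: +13 new -> 26 infected
Step 3: +4 new -> 30 infected
Step 4: +1 new -> 31 infected
Step 5: +1 new -> 32 infected
Step 6: +0 new -> 32 infected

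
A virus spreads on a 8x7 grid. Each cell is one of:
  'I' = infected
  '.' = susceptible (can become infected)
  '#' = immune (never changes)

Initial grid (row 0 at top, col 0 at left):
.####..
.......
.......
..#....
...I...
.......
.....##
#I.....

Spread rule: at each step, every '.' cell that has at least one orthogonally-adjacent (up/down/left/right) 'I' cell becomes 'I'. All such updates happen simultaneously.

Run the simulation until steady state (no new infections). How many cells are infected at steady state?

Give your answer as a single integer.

Step 0 (initial): 2 infected
Step 1: +6 new -> 8 infected
Step 2: +11 new -> 19 infected
Step 3: +11 new -> 30 infected
Step 4: +8 new -> 38 infected
Step 5: +5 new -> 43 infected
Step 6: +3 new -> 46 infected
Step 7: +2 new -> 48 infected
Step 8: +0 new -> 48 infected

Answer: 48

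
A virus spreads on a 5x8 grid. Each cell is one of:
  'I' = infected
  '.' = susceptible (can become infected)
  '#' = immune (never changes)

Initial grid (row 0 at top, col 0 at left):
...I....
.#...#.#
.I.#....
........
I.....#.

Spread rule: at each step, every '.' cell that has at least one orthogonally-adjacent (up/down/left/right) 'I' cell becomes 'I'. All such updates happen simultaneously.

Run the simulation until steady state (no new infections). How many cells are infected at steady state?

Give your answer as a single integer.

Answer: 35

Derivation:
Step 0 (initial): 3 infected
Step 1: +8 new -> 11 infected
Step 2: +7 new -> 18 infected
Step 3: +5 new -> 23 infected
Step 4: +5 new -> 28 infected
Step 5: +3 new -> 31 infected
Step 6: +2 new -> 33 infected
Step 7: +1 new -> 34 infected
Step 8: +1 new -> 35 infected
Step 9: +0 new -> 35 infected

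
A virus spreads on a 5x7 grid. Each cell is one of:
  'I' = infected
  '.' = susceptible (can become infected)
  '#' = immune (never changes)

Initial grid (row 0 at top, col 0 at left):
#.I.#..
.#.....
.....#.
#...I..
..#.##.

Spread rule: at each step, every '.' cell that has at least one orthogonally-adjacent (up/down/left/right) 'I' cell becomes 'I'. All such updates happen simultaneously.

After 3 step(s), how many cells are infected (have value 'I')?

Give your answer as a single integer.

Step 0 (initial): 2 infected
Step 1: +6 new -> 8 infected
Step 2: +7 new -> 15 infected
Step 3: +5 new -> 20 infected

Answer: 20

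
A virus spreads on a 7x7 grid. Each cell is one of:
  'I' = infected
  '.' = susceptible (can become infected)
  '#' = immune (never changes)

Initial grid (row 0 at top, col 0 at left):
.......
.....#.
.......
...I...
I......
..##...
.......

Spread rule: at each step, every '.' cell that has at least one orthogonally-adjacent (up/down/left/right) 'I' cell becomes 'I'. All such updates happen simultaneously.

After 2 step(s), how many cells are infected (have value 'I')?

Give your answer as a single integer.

Answer: 19

Derivation:
Step 0 (initial): 2 infected
Step 1: +7 new -> 9 infected
Step 2: +10 new -> 19 infected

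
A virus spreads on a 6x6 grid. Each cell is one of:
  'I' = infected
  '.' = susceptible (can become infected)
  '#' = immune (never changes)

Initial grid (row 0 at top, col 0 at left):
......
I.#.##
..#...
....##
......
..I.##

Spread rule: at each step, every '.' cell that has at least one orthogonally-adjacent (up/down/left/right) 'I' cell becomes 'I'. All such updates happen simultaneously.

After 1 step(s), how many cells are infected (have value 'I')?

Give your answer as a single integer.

Answer: 8

Derivation:
Step 0 (initial): 2 infected
Step 1: +6 new -> 8 infected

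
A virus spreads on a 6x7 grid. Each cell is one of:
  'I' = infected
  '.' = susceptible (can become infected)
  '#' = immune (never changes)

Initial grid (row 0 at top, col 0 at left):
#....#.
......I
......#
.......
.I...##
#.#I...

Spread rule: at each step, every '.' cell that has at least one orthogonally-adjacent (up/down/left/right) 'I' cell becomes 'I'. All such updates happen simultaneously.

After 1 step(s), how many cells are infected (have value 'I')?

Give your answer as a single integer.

Step 0 (initial): 3 infected
Step 1: +8 new -> 11 infected

Answer: 11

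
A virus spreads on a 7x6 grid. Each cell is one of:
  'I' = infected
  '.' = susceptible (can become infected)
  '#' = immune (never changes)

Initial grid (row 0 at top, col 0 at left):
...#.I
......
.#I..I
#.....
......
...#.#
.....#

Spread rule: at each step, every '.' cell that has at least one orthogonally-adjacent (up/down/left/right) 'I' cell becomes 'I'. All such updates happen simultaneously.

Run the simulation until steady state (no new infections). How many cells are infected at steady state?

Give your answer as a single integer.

Answer: 36

Derivation:
Step 0 (initial): 3 infected
Step 1: +7 new -> 10 infected
Step 2: +9 new -> 19 infected
Step 3: +6 new -> 25 infected
Step 4: +6 new -> 31 infected
Step 5: +4 new -> 35 infected
Step 6: +1 new -> 36 infected
Step 7: +0 new -> 36 infected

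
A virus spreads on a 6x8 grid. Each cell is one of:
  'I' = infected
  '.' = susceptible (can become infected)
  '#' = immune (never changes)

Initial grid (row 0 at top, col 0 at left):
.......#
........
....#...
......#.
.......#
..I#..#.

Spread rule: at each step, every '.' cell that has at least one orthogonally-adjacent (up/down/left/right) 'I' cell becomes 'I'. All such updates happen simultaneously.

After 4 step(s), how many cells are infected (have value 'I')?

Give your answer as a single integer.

Answer: 19

Derivation:
Step 0 (initial): 1 infected
Step 1: +2 new -> 3 infected
Step 2: +4 new -> 7 infected
Step 3: +5 new -> 12 infected
Step 4: +7 new -> 19 infected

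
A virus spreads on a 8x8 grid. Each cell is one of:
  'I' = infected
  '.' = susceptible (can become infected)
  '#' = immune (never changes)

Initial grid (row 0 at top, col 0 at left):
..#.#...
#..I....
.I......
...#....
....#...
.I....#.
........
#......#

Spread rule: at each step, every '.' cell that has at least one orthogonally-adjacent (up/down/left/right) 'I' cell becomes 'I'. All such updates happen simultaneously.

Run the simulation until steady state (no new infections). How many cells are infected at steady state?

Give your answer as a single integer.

Answer: 56

Derivation:
Step 0 (initial): 3 infected
Step 1: +12 new -> 15 infected
Step 2: +11 new -> 26 infected
Step 3: +9 new -> 35 infected
Step 4: +7 new -> 42 infected
Step 5: +6 new -> 48 infected
Step 6: +4 new -> 52 infected
Step 7: +3 new -> 55 infected
Step 8: +1 new -> 56 infected
Step 9: +0 new -> 56 infected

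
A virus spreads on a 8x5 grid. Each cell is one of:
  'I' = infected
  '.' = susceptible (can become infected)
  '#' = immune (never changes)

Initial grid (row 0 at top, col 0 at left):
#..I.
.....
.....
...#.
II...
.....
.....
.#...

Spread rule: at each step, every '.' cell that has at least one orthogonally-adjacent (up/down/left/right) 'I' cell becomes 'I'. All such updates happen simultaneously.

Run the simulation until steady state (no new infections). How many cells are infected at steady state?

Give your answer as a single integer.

Answer: 37

Derivation:
Step 0 (initial): 3 infected
Step 1: +8 new -> 11 infected
Step 2: +11 new -> 22 infected
Step 3: +8 new -> 30 infected
Step 4: +4 new -> 34 infected
Step 5: +2 new -> 36 infected
Step 6: +1 new -> 37 infected
Step 7: +0 new -> 37 infected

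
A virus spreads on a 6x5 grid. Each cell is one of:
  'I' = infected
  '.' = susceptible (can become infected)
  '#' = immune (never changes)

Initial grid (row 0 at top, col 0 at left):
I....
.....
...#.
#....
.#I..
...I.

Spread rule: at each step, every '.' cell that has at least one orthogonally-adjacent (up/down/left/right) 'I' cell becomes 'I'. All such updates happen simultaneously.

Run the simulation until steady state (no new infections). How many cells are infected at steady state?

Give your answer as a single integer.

Answer: 27

Derivation:
Step 0 (initial): 3 infected
Step 1: +6 new -> 9 infected
Step 2: +8 new -> 17 infected
Step 3: +5 new -> 22 infected
Step 4: +4 new -> 26 infected
Step 5: +1 new -> 27 infected
Step 6: +0 new -> 27 infected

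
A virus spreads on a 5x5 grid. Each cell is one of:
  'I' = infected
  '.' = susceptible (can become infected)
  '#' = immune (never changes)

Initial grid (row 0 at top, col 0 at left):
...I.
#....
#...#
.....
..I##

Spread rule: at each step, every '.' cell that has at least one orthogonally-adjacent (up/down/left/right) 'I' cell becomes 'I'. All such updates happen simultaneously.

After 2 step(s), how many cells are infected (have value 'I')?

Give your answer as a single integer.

Answer: 15

Derivation:
Step 0 (initial): 2 infected
Step 1: +5 new -> 7 infected
Step 2: +8 new -> 15 infected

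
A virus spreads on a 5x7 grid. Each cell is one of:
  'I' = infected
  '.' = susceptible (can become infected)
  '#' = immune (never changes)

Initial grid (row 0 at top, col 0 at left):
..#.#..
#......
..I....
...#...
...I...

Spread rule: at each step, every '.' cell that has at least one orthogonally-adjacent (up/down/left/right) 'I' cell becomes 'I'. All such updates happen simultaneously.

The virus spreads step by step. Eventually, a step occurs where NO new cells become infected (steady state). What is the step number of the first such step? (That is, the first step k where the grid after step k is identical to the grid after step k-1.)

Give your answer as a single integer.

Answer: 7

Derivation:
Step 0 (initial): 2 infected
Step 1: +6 new -> 8 infected
Step 2: +8 new -> 16 infected
Step 3: +8 new -> 24 infected
Step 4: +4 new -> 28 infected
Step 5: +2 new -> 30 infected
Step 6: +1 new -> 31 infected
Step 7: +0 new -> 31 infected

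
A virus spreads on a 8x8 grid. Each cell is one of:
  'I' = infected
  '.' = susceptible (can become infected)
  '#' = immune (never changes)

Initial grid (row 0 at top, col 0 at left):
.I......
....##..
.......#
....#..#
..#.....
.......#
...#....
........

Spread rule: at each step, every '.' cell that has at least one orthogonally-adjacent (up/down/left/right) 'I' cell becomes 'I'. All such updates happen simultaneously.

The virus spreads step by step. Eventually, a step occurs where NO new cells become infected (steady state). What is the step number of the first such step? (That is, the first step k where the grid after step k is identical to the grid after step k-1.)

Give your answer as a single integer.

Step 0 (initial): 1 infected
Step 1: +3 new -> 4 infected
Step 2: +4 new -> 8 infected
Step 3: +5 new -> 13 infected
Step 4: +5 new -> 18 infected
Step 5: +5 new -> 23 infected
Step 6: +7 new -> 30 infected
Step 7: +8 new -> 38 infected
Step 8: +5 new -> 43 infected
Step 9: +4 new -> 47 infected
Step 10: +4 new -> 51 infected
Step 11: +2 new -> 53 infected
Step 12: +2 new -> 55 infected
Step 13: +1 new -> 56 infected
Step 14: +0 new -> 56 infected

Answer: 14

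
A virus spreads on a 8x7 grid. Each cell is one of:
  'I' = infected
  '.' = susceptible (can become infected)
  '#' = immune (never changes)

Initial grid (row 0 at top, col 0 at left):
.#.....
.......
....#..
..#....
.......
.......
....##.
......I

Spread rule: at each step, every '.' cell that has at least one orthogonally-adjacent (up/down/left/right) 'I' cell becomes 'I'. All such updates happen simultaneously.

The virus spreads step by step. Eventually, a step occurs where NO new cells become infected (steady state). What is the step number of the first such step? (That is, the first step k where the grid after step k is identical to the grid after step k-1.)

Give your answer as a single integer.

Answer: 14

Derivation:
Step 0 (initial): 1 infected
Step 1: +2 new -> 3 infected
Step 2: +2 new -> 5 infected
Step 3: +3 new -> 8 infected
Step 4: +5 new -> 13 infected
Step 5: +6 new -> 19 infected
Step 6: +7 new -> 26 infected
Step 7: +6 new -> 32 infected
Step 8: +5 new -> 37 infected
Step 9: +5 new -> 42 infected
Step 10: +4 new -> 46 infected
Step 11: +3 new -> 49 infected
Step 12: +1 new -> 50 infected
Step 13: +1 new -> 51 infected
Step 14: +0 new -> 51 infected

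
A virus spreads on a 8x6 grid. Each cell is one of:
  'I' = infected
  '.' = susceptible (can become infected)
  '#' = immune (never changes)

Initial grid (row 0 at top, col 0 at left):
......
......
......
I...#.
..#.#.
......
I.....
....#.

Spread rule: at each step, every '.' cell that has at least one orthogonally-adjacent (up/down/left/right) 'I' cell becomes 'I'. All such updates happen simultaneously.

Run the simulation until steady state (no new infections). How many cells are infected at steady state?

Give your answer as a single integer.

Answer: 44

Derivation:
Step 0 (initial): 2 infected
Step 1: +6 new -> 8 infected
Step 2: +7 new -> 15 infected
Step 3: +7 new -> 22 infected
Step 4: +7 new -> 29 infected
Step 5: +5 new -> 34 infected
Step 6: +5 new -> 39 infected
Step 7: +4 new -> 43 infected
Step 8: +1 new -> 44 infected
Step 9: +0 new -> 44 infected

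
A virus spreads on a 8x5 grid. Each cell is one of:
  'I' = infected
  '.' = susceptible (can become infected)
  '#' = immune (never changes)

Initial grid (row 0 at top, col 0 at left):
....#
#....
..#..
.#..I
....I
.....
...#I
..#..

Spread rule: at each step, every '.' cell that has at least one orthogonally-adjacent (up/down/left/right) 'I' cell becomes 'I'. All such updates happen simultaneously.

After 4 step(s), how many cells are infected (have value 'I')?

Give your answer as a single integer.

Answer: 22

Derivation:
Step 0 (initial): 3 infected
Step 1: +5 new -> 8 infected
Step 2: +6 new -> 14 infected
Step 3: +3 new -> 17 infected
Step 4: +5 new -> 22 infected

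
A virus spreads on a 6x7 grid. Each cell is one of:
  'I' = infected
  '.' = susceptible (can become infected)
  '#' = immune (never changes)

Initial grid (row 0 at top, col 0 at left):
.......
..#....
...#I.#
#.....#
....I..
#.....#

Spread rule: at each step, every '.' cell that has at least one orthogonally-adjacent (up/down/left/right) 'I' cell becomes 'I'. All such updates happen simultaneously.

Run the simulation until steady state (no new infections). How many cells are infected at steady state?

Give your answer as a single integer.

Step 0 (initial): 2 infected
Step 1: +6 new -> 8 infected
Step 2: +9 new -> 17 infected
Step 3: +6 new -> 23 infected
Step 4: +6 new -> 29 infected
Step 5: +2 new -> 31 infected
Step 6: +3 new -> 34 infected
Step 7: +1 new -> 35 infected
Step 8: +0 new -> 35 infected

Answer: 35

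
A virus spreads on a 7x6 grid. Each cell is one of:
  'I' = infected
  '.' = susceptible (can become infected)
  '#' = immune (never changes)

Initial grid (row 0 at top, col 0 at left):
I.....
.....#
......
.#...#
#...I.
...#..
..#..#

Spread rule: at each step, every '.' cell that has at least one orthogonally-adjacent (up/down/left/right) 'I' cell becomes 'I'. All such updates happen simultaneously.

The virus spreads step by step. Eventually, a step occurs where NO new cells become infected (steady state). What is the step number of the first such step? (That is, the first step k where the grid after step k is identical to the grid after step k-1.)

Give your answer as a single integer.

Answer: 7

Derivation:
Step 0 (initial): 2 infected
Step 1: +6 new -> 8 infected
Step 2: +8 new -> 16 infected
Step 3: +11 new -> 27 infected
Step 4: +4 new -> 31 infected
Step 5: +3 new -> 34 infected
Step 6: +1 new -> 35 infected
Step 7: +0 new -> 35 infected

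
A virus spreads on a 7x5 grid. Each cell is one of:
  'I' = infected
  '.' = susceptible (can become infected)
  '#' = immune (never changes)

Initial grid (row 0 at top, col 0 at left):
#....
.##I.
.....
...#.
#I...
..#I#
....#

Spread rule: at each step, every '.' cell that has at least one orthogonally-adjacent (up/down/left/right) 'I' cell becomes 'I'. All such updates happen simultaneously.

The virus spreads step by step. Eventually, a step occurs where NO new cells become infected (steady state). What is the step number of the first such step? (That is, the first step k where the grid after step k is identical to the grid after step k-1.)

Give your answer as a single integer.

Answer: 5

Derivation:
Step 0 (initial): 3 infected
Step 1: +8 new -> 11 infected
Step 2: +11 new -> 22 infected
Step 3: +4 new -> 26 infected
Step 4: +1 new -> 27 infected
Step 5: +0 new -> 27 infected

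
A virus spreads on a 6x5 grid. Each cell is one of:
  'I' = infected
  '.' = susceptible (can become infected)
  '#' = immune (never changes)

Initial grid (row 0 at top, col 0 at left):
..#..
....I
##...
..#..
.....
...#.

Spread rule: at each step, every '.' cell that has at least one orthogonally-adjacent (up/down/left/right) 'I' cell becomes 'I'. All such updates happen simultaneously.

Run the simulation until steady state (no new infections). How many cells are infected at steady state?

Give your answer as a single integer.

Answer: 25

Derivation:
Step 0 (initial): 1 infected
Step 1: +3 new -> 4 infected
Step 2: +4 new -> 8 infected
Step 3: +4 new -> 12 infected
Step 4: +4 new -> 16 infected
Step 5: +2 new -> 18 infected
Step 6: +2 new -> 20 infected
Step 7: +3 new -> 23 infected
Step 8: +2 new -> 25 infected
Step 9: +0 new -> 25 infected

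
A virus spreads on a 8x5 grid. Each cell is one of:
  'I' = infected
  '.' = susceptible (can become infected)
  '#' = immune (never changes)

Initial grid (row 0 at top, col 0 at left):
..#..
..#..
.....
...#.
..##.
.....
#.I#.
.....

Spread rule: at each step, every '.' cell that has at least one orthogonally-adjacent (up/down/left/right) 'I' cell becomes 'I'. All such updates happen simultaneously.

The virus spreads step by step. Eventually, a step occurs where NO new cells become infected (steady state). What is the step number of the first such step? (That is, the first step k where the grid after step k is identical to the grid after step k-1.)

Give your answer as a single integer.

Step 0 (initial): 1 infected
Step 1: +3 new -> 4 infected
Step 2: +4 new -> 8 infected
Step 3: +5 new -> 13 infected
Step 4: +4 new -> 17 infected
Step 5: +4 new -> 21 infected
Step 6: +4 new -> 25 infected
Step 7: +4 new -> 29 infected
Step 8: +3 new -> 32 infected
Step 9: +1 new -> 33 infected
Step 10: +0 new -> 33 infected

Answer: 10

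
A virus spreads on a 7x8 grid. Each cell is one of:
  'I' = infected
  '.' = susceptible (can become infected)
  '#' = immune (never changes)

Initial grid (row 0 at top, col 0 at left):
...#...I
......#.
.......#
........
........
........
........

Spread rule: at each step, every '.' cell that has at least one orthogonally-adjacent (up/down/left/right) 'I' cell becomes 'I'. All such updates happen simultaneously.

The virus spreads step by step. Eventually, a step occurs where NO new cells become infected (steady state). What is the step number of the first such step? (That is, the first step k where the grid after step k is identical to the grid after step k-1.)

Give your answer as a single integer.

Answer: 14

Derivation:
Step 0 (initial): 1 infected
Step 1: +2 new -> 3 infected
Step 2: +1 new -> 4 infected
Step 3: +2 new -> 6 infected
Step 4: +2 new -> 8 infected
Step 5: +4 new -> 12 infected
Step 6: +5 new -> 17 infected
Step 7: +8 new -> 25 infected
Step 8: +9 new -> 34 infected
Step 9: +8 new -> 42 infected
Step 10: +5 new -> 47 infected
Step 11: +3 new -> 50 infected
Step 12: +2 new -> 52 infected
Step 13: +1 new -> 53 infected
Step 14: +0 new -> 53 infected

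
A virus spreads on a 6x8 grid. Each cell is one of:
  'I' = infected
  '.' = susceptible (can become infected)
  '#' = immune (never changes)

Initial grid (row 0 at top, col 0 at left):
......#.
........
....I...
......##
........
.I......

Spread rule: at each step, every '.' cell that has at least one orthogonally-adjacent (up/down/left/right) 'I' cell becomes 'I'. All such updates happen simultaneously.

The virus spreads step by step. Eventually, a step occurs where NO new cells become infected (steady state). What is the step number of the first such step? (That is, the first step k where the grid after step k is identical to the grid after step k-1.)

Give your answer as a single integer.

Answer: 7

Derivation:
Step 0 (initial): 2 infected
Step 1: +7 new -> 9 infected
Step 2: +12 new -> 21 infected
Step 3: +11 new -> 32 infected
Step 4: +6 new -> 38 infected
Step 5: +5 new -> 43 infected
Step 6: +2 new -> 45 infected
Step 7: +0 new -> 45 infected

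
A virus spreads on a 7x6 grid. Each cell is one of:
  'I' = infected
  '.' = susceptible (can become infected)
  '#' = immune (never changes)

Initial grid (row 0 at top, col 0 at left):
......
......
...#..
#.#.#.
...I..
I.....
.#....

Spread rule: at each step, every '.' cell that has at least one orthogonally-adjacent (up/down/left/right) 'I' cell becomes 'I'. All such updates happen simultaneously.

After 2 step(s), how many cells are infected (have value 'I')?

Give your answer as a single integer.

Step 0 (initial): 2 infected
Step 1: +7 new -> 9 infected
Step 2: +5 new -> 14 infected

Answer: 14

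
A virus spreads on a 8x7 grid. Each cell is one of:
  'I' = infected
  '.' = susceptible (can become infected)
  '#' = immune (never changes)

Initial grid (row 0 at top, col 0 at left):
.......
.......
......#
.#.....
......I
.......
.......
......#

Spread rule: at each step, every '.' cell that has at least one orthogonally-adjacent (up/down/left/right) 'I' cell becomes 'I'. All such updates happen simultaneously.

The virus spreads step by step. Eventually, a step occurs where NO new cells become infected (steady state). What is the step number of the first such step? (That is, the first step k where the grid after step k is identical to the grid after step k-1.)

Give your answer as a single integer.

Answer: 11

Derivation:
Step 0 (initial): 1 infected
Step 1: +3 new -> 4 infected
Step 2: +4 new -> 8 infected
Step 3: +5 new -> 13 infected
Step 4: +7 new -> 20 infected
Step 5: +9 new -> 29 infected
Step 6: +8 new -> 37 infected
Step 7: +7 new -> 44 infected
Step 8: +5 new -> 49 infected
Step 9: +3 new -> 52 infected
Step 10: +1 new -> 53 infected
Step 11: +0 new -> 53 infected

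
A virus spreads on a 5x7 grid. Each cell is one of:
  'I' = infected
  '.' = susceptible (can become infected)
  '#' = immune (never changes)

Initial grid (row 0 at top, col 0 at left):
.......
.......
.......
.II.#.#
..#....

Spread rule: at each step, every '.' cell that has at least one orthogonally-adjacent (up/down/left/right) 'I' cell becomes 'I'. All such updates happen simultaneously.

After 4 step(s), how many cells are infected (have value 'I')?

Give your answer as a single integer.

Step 0 (initial): 2 infected
Step 1: +5 new -> 7 infected
Step 2: +6 new -> 13 infected
Step 3: +6 new -> 19 infected
Step 4: +5 new -> 24 infected

Answer: 24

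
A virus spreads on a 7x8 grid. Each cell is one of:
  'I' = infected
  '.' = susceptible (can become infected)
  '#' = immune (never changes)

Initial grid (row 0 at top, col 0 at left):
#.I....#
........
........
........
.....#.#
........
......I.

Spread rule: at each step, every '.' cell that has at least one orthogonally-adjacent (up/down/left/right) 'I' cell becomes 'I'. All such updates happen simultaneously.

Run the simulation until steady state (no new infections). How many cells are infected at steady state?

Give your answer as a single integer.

Answer: 52

Derivation:
Step 0 (initial): 2 infected
Step 1: +6 new -> 8 infected
Step 2: +8 new -> 16 infected
Step 3: +9 new -> 25 infected
Step 4: +13 new -> 38 infected
Step 5: +9 new -> 47 infected
Step 6: +4 new -> 51 infected
Step 7: +1 new -> 52 infected
Step 8: +0 new -> 52 infected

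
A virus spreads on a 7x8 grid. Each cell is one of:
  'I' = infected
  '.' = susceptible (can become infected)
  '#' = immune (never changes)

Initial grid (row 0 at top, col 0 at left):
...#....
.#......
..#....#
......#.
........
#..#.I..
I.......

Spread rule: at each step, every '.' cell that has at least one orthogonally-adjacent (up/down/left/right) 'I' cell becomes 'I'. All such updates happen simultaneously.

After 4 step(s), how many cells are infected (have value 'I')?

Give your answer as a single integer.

Answer: 31

Derivation:
Step 0 (initial): 2 infected
Step 1: +5 new -> 7 infected
Step 2: +8 new -> 15 infected
Step 3: +8 new -> 23 infected
Step 4: +8 new -> 31 infected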